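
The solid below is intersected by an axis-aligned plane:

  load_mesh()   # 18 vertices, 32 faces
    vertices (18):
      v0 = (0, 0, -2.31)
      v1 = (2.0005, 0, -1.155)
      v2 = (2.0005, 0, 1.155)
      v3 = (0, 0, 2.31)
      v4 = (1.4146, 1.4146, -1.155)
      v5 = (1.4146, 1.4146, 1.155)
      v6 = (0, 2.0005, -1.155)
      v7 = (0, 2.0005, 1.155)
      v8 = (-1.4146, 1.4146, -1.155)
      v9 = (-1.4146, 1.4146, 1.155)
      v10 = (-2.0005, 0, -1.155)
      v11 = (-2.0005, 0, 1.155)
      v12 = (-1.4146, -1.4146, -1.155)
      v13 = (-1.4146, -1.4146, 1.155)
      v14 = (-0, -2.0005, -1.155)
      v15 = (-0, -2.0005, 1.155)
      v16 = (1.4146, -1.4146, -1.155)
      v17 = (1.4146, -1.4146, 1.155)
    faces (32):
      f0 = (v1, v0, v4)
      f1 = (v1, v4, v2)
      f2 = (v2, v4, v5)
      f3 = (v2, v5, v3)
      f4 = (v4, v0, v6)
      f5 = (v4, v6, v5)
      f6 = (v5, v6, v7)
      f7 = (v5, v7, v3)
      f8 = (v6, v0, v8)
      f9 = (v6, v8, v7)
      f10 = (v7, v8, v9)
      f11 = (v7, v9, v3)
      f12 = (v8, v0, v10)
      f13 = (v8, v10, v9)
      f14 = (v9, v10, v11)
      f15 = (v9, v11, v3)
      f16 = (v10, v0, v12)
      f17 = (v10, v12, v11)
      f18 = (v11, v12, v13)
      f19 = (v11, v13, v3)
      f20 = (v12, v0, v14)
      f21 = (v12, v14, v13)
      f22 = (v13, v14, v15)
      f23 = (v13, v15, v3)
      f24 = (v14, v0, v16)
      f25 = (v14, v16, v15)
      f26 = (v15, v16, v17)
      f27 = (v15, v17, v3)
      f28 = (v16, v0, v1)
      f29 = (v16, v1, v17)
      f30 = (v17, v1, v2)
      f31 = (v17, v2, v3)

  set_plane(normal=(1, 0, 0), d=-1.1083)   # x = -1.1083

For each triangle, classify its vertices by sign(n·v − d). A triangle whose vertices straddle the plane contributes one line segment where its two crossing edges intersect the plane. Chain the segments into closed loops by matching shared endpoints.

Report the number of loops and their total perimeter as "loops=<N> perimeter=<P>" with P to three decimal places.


Straddling triangles (12 of 32):
  (v6,v0,v8) [++-] → (-1.1083, 1.1083, -1.40509)–(-1.1083, 1.54146, -1.155)  len=0.5002
  (v6,v8,v7) [+-+] → (-1.1083, 1.54146, -1.155)–(-1.1083, 1.54146, -0.654821)  len=0.5002
  (v7,v8,v9) [+--] → (-1.1083, 1.54146, -0.654821)–(-1.1083, 1.54146, 1.155)  len=1.8098
  (v7,v9,v3) [+-+] → (-1.1083, 1.54146, 1.155)–(-1.1083, 1.1083, 1.40509)  len=0.5002
  (v8,v0,v10) [-+-] → (-1.1083, 1.1083, -1.40509)–(-1.1083, 0, -1.67012)  len=1.1395
  (v9,v11,v3) [--+] → (-1.1083, 0, 1.67012)–(-1.1083, 1.1083, 1.40509)  len=1.1395
  (v10,v0,v12) [-+-] → (-1.1083, 0, -1.67012)–(-1.1083, -1.1083, -1.40509)  len=1.1395
  (v11,v13,v3) [--+] → (-1.1083, -1.1083, 1.40509)–(-1.1083, 0, 1.67012)  len=1.1395
  (v12,v0,v14) [-++] → (-1.1083, -1.1083, -1.40509)–(-1.1083, -1.54146, -1.155)  len=0.5002
  (v12,v14,v13) [-+-] → (-1.1083, -1.54146, -1.155)–(-1.1083, -1.54146, 0.654821)  len=1.8098
  (v13,v14,v15) [-++] → (-1.1083, -1.54146, 0.654821)–(-1.1083, -1.54146, 1.155)  len=0.5002
  (v13,v15,v3) [-++] → (-1.1083, -1.54146, 1.155)–(-1.1083, -1.1083, 1.40509)  len=0.5002

Chained into 1 loop(s):
  loop 1: 12 segments, perimeter = 11.1789
Total perimeter = 11.179

loops=1 perimeter=11.179


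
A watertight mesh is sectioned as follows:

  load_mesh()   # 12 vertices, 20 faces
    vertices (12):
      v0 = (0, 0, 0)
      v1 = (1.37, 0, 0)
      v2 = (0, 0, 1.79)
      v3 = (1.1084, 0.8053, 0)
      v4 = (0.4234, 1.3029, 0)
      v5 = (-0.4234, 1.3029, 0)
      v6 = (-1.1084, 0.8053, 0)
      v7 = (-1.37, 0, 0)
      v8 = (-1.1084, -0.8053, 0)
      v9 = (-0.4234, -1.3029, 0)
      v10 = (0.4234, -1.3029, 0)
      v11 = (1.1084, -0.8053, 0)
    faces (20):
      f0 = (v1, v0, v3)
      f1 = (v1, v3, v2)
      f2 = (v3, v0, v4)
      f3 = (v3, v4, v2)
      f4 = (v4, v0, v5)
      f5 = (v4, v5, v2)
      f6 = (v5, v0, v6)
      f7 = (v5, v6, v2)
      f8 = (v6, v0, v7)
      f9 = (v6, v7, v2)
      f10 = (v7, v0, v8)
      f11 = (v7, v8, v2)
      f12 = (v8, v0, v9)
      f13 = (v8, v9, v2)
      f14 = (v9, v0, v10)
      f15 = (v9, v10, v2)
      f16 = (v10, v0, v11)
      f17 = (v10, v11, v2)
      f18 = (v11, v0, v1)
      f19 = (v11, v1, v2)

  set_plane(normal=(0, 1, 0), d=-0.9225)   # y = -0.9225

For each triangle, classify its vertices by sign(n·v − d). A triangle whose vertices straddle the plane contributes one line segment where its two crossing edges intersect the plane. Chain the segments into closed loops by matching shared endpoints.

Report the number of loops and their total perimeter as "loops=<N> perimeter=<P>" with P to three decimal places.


Straddling triangles (6 of 20):
  (v8,v0,v9) [++-] → (-0.299782, -0.9225, 0)–(-0.947062, -0.9225, 0)  len=0.6473
  (v8,v9,v2) [+-+] → (-0.947062, -0.9225, 0)–(-0.299782, -0.9225, 0.522616)  len=0.8319
  (v9,v0,v10) [-+-] → (-0.299782, -0.9225, 0)–(0.299782, -0.9225, 0)  len=0.5996
  (v9,v10,v2) [--+] → (0.299782, -0.9225, 0.522616)–(-0.299782, -0.9225, 0.522616)  len=0.5996
  (v10,v0,v11) [-++] → (0.299782, -0.9225, 0)–(0.947062, -0.9225, 0)  len=0.6473
  (v10,v11,v2) [-++] → (0.947062, -0.9225, 0)–(0.299782, -0.9225, 0.522616)  len=0.8319

Chained into 1 loop(s):
  loop 1: 6 segments, perimeter = 4.1575
Total perimeter = 4.158

loops=1 perimeter=4.158


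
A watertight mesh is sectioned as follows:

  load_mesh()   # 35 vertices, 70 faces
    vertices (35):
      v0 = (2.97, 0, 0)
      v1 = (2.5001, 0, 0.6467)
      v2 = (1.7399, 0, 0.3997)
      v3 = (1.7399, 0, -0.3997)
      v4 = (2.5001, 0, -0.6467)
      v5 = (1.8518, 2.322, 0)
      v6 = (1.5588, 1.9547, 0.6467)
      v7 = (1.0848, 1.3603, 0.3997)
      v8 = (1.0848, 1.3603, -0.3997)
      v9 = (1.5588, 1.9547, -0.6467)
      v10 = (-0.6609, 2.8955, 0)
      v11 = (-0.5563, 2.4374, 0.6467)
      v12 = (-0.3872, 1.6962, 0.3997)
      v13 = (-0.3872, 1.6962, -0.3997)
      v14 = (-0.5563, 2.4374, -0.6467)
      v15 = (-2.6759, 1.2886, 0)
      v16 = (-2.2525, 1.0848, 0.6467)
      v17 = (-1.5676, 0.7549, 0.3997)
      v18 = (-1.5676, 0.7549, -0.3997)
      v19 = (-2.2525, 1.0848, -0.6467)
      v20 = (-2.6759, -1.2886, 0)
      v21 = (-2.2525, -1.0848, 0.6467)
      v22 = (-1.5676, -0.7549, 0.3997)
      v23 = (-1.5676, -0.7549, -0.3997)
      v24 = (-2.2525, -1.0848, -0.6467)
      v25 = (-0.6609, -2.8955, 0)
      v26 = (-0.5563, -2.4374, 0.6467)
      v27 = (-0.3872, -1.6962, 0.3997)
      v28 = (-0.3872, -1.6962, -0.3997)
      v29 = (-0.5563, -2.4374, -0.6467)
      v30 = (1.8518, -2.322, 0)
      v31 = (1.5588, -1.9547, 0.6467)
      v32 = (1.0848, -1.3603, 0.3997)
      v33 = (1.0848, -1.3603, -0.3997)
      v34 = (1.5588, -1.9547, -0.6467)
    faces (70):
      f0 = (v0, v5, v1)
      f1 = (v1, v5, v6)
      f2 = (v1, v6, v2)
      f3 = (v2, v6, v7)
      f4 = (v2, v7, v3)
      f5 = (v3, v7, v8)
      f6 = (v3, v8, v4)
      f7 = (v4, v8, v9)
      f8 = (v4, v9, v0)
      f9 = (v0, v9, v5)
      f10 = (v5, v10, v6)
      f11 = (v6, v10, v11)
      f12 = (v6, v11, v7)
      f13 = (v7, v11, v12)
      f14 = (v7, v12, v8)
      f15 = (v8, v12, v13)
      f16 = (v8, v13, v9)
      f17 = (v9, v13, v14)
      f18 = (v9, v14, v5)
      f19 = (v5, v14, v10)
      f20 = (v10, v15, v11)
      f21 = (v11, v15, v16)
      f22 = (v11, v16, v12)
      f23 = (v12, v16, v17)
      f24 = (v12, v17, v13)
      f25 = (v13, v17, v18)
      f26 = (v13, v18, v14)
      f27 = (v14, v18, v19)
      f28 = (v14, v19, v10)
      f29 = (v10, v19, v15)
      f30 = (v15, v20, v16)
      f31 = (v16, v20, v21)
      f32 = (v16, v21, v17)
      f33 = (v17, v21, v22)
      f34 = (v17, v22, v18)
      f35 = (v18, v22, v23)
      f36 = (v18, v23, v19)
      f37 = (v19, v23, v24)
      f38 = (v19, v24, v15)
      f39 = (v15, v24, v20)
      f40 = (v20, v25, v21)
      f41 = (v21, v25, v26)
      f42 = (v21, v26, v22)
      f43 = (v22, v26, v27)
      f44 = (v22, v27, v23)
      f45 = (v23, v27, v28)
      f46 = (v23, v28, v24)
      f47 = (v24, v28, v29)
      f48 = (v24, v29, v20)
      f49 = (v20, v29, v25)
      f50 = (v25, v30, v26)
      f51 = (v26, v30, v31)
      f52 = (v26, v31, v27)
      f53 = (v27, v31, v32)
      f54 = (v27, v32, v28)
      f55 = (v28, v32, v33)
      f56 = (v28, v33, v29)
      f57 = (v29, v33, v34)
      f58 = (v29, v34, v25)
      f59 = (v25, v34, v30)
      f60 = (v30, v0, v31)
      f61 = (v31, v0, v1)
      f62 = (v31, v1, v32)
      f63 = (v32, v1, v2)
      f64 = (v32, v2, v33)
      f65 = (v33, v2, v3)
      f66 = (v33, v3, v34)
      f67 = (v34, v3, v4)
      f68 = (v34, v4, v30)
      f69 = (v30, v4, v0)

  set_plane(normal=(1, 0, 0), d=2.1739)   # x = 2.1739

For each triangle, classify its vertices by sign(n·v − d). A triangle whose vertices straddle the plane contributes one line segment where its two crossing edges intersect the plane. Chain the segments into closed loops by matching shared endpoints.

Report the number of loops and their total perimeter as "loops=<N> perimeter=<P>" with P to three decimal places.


loops=1 perimeter=7.425

Straddling triangles (14 of 70):
  (v0,v5,v1) [+-+] → (2.1739, 1.65314, 0)–(2.1739, 1.16834, 0.321305)  len=0.5816
  (v1,v5,v6) [+--] → (2.1739, 1.16834, 0.321305)–(2.1739, 0.677386, 0.6467)  len=0.5890
  (v1,v6,v2) [+--] → (2.1739, 0.677386, 0.6467)–(2.1739, 0, 0.540713)  len=0.6856
  (v3,v8,v4) [--+] → (2.1739, 0.313524, -0.589771)–(2.1739, 0, -0.540713)  len=0.3173
  (v4,v8,v9) [+--] → (2.1739, 0.313524, -0.589771)–(2.1739, 0.677386, -0.6467)  len=0.3683
  (v4,v9,v0) [+-+] → (2.1739, 0.677386, -0.6467)–(2.1739, 1.1027, -0.364823)  len=0.5102
  (v0,v9,v5) [+--] → (2.1739, 1.1027, -0.364823)–(2.1739, 1.65314, 0)  len=0.6604
  (v30,v0,v31) [-+-] → (2.1739, -1.65314, 0)–(2.1739, -1.1027, 0.364823)  len=0.6604
  (v31,v0,v1) [-++] → (2.1739, -1.1027, 0.364823)–(2.1739, -0.677386, 0.6467)  len=0.5102
  (v31,v1,v32) [-+-] → (2.1739, -0.677386, 0.6467)–(2.1739, -0.313524, 0.589771)  len=0.3683
  (v32,v1,v2) [-+-] → (2.1739, -0.313524, 0.589771)–(2.1739, 0, 0.540713)  len=0.3173
  (v34,v3,v4) [--+] → (2.1739, 0, -0.540713)–(2.1739, -0.677386, -0.6467)  len=0.6856
  (v34,v4,v30) [-+-] → (2.1739, -0.677386, -0.6467)–(2.1739, -1.16834, -0.321305)  len=0.5890
  (v30,v4,v0) [-++] → (2.1739, -1.16834, -0.321305)–(2.1739, -1.65314, 0)  len=0.5816

Chained into 1 loop(s):
  loop 1: 14 segments, perimeter = 7.4249
Total perimeter = 7.425


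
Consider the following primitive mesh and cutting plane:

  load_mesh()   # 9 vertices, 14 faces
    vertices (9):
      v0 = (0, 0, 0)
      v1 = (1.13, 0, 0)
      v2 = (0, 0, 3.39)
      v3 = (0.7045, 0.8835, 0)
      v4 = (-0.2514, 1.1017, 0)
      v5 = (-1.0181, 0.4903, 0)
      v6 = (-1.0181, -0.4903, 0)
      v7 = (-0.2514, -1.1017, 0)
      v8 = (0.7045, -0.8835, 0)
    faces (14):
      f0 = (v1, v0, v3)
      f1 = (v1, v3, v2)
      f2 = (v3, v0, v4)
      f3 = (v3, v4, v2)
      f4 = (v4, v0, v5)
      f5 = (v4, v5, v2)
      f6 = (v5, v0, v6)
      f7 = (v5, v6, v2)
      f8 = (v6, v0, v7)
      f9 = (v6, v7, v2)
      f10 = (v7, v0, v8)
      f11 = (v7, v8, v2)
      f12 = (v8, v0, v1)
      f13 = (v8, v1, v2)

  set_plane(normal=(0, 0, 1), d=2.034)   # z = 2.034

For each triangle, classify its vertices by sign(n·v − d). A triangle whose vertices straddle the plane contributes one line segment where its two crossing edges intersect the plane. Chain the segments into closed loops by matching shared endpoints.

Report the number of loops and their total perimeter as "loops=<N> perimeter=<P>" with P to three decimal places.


Straddling triangles (7 of 14):
  (v1,v3,v2) [--+] → (0.2818, 0.3534, 2.034)–(0.452, 0, 2.034)  len=0.3922
  (v3,v4,v2) [--+] → (-0.10056, 0.44068, 2.034)–(0.2818, 0.3534, 2.034)  len=0.3922
  (v4,v5,v2) [--+] → (-0.40724, 0.19612, 2.034)–(-0.10056, 0.44068, 2.034)  len=0.3923
  (v5,v6,v2) [--+] → (-0.40724, -0.19612, 2.034)–(-0.40724, 0.19612, 2.034)  len=0.3922
  (v6,v7,v2) [--+] → (-0.10056, -0.44068, 2.034)–(-0.40724, -0.19612, 2.034)  len=0.3923
  (v7,v8,v2) [--+] → (0.2818, -0.3534, 2.034)–(-0.10056, -0.44068, 2.034)  len=0.3922
  (v8,v1,v2) [--+] → (0.452, 0, 2.034)–(0.2818, -0.3534, 2.034)  len=0.3922

Chained into 1 loop(s):
  loop 1: 7 segments, perimeter = 2.7456
Total perimeter = 2.746

loops=1 perimeter=2.746


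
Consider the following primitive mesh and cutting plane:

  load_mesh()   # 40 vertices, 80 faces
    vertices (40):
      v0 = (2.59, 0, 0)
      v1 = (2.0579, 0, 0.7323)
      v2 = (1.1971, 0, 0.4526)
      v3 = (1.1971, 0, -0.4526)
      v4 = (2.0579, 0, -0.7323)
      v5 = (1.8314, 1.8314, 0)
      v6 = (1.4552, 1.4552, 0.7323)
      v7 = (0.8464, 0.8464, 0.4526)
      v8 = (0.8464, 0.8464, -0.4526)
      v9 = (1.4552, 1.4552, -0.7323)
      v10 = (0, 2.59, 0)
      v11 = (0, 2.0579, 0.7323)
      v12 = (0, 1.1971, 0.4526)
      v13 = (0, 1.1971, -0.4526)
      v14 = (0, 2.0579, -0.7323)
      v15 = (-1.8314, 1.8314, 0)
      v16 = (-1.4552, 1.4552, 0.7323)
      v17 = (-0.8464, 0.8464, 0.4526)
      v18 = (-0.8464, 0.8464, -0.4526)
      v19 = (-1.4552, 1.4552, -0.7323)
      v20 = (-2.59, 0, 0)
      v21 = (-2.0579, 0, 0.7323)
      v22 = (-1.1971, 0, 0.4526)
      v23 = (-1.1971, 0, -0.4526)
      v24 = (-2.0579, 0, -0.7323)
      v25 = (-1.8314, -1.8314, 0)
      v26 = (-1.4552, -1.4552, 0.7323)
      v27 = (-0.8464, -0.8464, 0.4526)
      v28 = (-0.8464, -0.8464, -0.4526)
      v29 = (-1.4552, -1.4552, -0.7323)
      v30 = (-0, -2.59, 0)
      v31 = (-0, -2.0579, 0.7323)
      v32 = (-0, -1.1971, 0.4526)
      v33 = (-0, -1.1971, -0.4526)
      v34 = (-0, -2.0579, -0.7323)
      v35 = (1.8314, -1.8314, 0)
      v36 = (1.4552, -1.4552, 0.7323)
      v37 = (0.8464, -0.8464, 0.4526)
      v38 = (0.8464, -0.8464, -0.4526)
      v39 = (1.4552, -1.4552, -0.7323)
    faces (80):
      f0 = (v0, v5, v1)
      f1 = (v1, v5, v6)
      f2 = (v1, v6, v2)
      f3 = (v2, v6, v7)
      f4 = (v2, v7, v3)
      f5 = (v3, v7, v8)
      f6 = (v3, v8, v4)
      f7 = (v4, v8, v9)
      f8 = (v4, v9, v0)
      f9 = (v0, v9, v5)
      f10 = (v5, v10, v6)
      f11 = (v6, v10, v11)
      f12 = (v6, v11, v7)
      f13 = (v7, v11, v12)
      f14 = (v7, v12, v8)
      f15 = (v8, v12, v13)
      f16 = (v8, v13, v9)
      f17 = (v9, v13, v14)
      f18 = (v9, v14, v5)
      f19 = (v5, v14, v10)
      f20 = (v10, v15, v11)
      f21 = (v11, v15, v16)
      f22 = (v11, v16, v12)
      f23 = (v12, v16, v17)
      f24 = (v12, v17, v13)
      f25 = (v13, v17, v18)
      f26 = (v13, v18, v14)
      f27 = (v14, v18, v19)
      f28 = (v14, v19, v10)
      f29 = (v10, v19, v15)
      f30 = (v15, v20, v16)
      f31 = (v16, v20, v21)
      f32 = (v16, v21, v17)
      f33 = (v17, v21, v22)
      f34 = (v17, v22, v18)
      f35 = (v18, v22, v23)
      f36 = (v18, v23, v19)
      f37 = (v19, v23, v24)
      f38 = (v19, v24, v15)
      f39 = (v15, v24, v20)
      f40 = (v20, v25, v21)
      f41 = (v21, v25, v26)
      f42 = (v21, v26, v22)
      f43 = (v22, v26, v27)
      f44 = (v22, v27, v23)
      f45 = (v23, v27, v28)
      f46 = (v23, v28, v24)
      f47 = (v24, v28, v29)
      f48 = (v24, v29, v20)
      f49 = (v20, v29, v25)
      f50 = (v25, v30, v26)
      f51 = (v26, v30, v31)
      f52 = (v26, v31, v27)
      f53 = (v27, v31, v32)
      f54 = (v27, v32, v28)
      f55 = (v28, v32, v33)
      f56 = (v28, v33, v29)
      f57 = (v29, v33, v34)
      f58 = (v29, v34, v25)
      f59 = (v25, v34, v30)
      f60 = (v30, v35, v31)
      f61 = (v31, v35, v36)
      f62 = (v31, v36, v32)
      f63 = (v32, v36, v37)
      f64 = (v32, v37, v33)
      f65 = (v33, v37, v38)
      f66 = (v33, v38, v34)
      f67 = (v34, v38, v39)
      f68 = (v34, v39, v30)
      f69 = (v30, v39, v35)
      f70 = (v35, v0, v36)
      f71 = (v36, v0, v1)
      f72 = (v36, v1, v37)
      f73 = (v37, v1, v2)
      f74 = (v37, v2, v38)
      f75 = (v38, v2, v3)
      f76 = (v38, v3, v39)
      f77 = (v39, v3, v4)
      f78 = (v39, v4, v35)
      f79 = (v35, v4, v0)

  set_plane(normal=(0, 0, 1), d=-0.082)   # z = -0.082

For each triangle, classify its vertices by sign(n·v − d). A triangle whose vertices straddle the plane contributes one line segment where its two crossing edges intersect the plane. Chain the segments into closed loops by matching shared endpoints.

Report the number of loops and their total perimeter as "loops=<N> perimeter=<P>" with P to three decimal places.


loops=2 perimeter=22.823

Straddling triangles (32 of 80):
  (v2,v7,v3) [++-] → (1.05352, 0.346527, -0.082)–(1.1971, 0, -0.082)  len=0.3751
  (v3,v7,v8) [-+-] → (1.05352, 0.346527, -0.082)–(0.8464, 0.8464, -0.082)  len=0.5411
  (v4,v9,v0) [--+] → (2.46293, 0.162947, -0.082)–(2.53042, 0, -0.082)  len=0.1764
  (v0,v9,v5) [+-+] → (2.46293, 0.162947, -0.082)–(1.78927, 1.78927, -0.082)  len=1.7603
  (v7,v12,v8) [++-] → (0.499873, 0.989981, -0.082)–(0.8464, 0.8464, -0.082)  len=0.3751
  (v8,v12,v13) [-+-] → (0.499873, 0.989981, -0.082)–(0, 1.1971, -0.082)  len=0.5411
  (v9,v14,v5) [--+] → (1.62633, 1.85676, -0.082)–(1.78927, 1.78927, -0.082)  len=0.1764
  (v5,v14,v10) [+-+] → (1.62633, 1.85676, -0.082)–(0, 2.53042, -0.082)  len=1.7603
  (v12,v17,v13) [++-] → (-0.346527, 1.05352, -0.082)–(0, 1.1971, -0.082)  len=0.3751
  (v13,v17,v18) [-+-] → (-0.346527, 1.05352, -0.082)–(-0.8464, 0.8464, -0.082)  len=0.5411
  (v14,v19,v10) [--+] → (-0.162947, 2.46293, -0.082)–(0, 2.53042, -0.082)  len=0.1764
  (v10,v19,v15) [+-+] → (-0.162947, 2.46293, -0.082)–(-1.78927, 1.78927, -0.082)  len=1.7603
  (v17,v22,v18) [++-] → (-0.989981, 0.499873, -0.082)–(-0.8464, 0.8464, -0.082)  len=0.3751
  (v18,v22,v23) [-+-] → (-0.989981, 0.499873, -0.082)–(-1.1971, 0, -0.082)  len=0.5411
  (v19,v24,v15) [--+] → (-1.85676, 1.62633, -0.082)–(-1.78927, 1.78927, -0.082)  len=0.1764
  (v15,v24,v20) [+-+] → (-1.85676, 1.62633, -0.082)–(-2.53042, 0, -0.082)  len=1.7603
  (v22,v27,v23) [++-] → (-1.05352, -0.346527, -0.082)–(-1.1971, 0, -0.082)  len=0.3751
  (v23,v27,v28) [-+-] → (-1.05352, -0.346527, -0.082)–(-0.8464, -0.8464, -0.082)  len=0.5411
  (v24,v29,v20) [--+] → (-2.46293, -0.162947, -0.082)–(-2.53042, 0, -0.082)  len=0.1764
  (v20,v29,v25) [+-+] → (-2.46293, -0.162947, -0.082)–(-1.78927, -1.78927, -0.082)  len=1.7603
  (v27,v32,v28) [++-] → (-0.499873, -0.989981, -0.082)–(-0.8464, -0.8464, -0.082)  len=0.3751
  (v28,v32,v33) [-+-] → (-0.499873, -0.989981, -0.082)–(0, -1.1971, -0.082)  len=0.5411
  (v29,v34,v25) [--+] → (-1.62633, -1.85676, -0.082)–(-1.78927, -1.78927, -0.082)  len=0.1764
  (v25,v34,v30) [+-+] → (-1.62633, -1.85676, -0.082)–(0, -2.53042, -0.082)  len=1.7603
  (v32,v37,v33) [++-] → (0.346527, -1.05352, -0.082)–(0, -1.1971, -0.082)  len=0.3751
  (v33,v37,v38) [-+-] → (0.346527, -1.05352, -0.082)–(0.8464, -0.8464, -0.082)  len=0.5411
  (v34,v39,v30) [--+] → (0.162947, -2.46293, -0.082)–(0, -2.53042, -0.082)  len=0.1764
  (v30,v39,v35) [+-+] → (0.162947, -2.46293, -0.082)–(1.78927, -1.78927, -0.082)  len=1.7603
  (v37,v2,v38) [++-] → (0.989981, -0.499873, -0.082)–(0.8464, -0.8464, -0.082)  len=0.3751
  (v38,v2,v3) [-+-] → (0.989981, -0.499873, -0.082)–(1.1971, 0, -0.082)  len=0.5411
  (v39,v4,v35) [--+] → (1.85676, -1.62633, -0.082)–(1.78927, -1.78927, -0.082)  len=0.1764
  (v35,v4,v0) [+-+] → (1.85676, -1.62633, -0.082)–(2.53042, 0, -0.082)  len=1.7603

Chained into 2 loop(s):
  loop 1: 16 segments, perimeter = 7.3294
  loop 2: 16 segments, perimeter = 15.4936
Total perimeter = 22.823


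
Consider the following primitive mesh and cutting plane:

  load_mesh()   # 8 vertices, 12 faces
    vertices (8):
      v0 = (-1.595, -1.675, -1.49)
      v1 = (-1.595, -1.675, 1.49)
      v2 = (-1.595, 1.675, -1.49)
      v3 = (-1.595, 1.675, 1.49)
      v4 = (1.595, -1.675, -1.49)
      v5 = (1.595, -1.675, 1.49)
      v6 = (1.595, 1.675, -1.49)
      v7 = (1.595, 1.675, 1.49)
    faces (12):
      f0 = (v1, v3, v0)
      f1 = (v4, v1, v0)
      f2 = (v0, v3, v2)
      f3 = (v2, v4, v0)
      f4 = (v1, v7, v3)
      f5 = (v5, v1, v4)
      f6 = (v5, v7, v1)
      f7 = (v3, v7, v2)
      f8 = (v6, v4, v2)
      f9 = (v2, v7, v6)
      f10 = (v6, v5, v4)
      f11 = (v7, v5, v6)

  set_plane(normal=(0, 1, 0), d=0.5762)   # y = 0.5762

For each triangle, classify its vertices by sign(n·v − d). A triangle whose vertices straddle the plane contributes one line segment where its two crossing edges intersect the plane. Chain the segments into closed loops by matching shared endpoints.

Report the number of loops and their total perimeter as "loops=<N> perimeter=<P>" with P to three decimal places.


loops=1 perimeter=12.340

Straddling triangles (8 of 12):
  (v1,v3,v0) [-+-] → (-1.595, 0.5762, 1.49)–(-1.595, 0.5762, 0.51256)  len=0.9774
  (v0,v3,v2) [-++] → (-1.595, 0.5762, 0.51256)–(-1.595, 0.5762, -1.49)  len=2.0026
  (v2,v4,v0) [+--] → (-0.54868, 0.5762, -1.49)–(-1.595, 0.5762, -1.49)  len=1.0463
  (v1,v7,v3) [-++] → (0.54868, 0.5762, 1.49)–(-1.595, 0.5762, 1.49)  len=2.1437
  (v5,v7,v1) [-+-] → (1.595, 0.5762, 1.49)–(0.54868, 0.5762, 1.49)  len=1.0463
  (v6,v4,v2) [+-+] → (1.595, 0.5762, -1.49)–(-0.54868, 0.5762, -1.49)  len=2.1437
  (v6,v5,v4) [+--] → (1.595, 0.5762, -0.51256)–(1.595, 0.5762, -1.49)  len=0.9774
  (v7,v5,v6) [+-+] → (1.595, 0.5762, 1.49)–(1.595, 0.5762, -0.51256)  len=2.0026

Chained into 1 loop(s):
  loop 1: 8 segments, perimeter = 12.3400
Total perimeter = 12.340


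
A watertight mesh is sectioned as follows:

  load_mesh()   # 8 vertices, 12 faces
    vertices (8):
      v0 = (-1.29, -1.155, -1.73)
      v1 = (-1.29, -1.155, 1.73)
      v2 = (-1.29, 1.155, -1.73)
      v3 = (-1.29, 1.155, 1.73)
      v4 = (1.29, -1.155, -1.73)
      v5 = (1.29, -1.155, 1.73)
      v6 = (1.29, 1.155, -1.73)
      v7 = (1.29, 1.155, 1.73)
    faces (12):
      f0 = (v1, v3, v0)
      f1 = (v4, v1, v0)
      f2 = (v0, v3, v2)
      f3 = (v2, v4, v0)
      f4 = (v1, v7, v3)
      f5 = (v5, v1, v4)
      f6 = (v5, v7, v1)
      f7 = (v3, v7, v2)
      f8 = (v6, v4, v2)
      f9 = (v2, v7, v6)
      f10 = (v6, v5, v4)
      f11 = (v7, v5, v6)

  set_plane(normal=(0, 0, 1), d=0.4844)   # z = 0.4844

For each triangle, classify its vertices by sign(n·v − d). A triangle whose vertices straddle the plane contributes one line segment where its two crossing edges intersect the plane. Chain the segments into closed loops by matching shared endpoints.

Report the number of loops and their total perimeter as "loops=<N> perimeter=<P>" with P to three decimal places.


loops=1 perimeter=9.780

Straddling triangles (8 of 12):
  (v1,v3,v0) [++-] → (-1.29, 0.3234, 0.4844)–(-1.29, -1.155, 0.4844)  len=1.4784
  (v4,v1,v0) [-+-] → (-0.3612, -1.155, 0.4844)–(-1.29, -1.155, 0.4844)  len=0.9288
  (v0,v3,v2) [-+-] → (-1.29, 0.3234, 0.4844)–(-1.29, 1.155, 0.4844)  len=0.8316
  (v5,v1,v4) [++-] → (-0.3612, -1.155, 0.4844)–(1.29, -1.155, 0.4844)  len=1.6512
  (v3,v7,v2) [++-] → (0.3612, 1.155, 0.4844)–(-1.29, 1.155, 0.4844)  len=1.6512
  (v2,v7,v6) [-+-] → (0.3612, 1.155, 0.4844)–(1.29, 1.155, 0.4844)  len=0.9288
  (v6,v5,v4) [-+-] → (1.29, -0.3234, 0.4844)–(1.29, -1.155, 0.4844)  len=0.8316
  (v7,v5,v6) [++-] → (1.29, -0.3234, 0.4844)–(1.29, 1.155, 0.4844)  len=1.4784

Chained into 1 loop(s):
  loop 1: 8 segments, perimeter = 9.7800
Total perimeter = 9.780


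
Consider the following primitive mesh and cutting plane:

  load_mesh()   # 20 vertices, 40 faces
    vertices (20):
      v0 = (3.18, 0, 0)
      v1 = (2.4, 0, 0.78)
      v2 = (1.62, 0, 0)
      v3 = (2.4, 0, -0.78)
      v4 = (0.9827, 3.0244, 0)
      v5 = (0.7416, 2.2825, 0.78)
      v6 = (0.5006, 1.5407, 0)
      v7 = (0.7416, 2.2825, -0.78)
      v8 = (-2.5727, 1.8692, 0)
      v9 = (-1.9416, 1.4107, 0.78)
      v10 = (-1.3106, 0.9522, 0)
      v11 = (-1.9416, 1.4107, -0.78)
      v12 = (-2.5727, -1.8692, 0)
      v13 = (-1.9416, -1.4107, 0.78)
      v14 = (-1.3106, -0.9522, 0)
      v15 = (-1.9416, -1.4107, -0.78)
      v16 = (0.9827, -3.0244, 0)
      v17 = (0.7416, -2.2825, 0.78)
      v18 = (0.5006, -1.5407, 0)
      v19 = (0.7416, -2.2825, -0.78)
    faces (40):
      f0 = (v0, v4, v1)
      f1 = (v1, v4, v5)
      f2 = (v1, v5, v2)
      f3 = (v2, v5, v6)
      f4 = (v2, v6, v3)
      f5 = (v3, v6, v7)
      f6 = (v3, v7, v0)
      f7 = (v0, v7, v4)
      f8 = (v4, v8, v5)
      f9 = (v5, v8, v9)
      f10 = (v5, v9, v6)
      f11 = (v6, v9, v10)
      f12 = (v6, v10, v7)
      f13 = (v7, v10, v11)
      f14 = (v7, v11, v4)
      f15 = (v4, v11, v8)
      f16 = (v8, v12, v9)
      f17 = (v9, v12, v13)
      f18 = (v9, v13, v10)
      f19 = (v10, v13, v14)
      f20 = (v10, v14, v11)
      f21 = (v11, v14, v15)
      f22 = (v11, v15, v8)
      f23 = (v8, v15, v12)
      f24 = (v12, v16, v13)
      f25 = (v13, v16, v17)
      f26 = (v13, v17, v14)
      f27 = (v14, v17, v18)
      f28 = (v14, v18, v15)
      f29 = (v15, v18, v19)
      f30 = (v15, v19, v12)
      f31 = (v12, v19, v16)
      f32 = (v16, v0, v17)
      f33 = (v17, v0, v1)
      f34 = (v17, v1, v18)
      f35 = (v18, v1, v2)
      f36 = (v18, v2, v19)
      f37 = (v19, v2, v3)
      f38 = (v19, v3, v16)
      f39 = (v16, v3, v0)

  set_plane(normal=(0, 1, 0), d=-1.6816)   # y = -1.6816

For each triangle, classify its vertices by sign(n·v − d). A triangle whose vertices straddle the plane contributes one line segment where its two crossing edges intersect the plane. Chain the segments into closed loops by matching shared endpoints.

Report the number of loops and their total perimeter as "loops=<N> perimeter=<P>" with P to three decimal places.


Straddling triangles (16 of 40):
  (v8,v12,v9) [+-+] → (-2.5727, -1.6816, 0)–(-2.5366, -1.6816, 0.0446136)  len=0.0574
  (v9,v12,v13) [+-+] → (-2.5366, -1.6816, 0.0446136)–(-2.31448, -1.6816, 0.319145)  len=0.3531
  (v8,v15,v12) [++-] → (-2.31448, -1.6816, -0.319145)–(-2.5727, -1.6816, 0)  len=0.4105
  (v12,v16,v13) [--+] → (-1.45068, -1.6816, 0.649057)–(-2.31448, -1.6816, 0.319145)  len=0.9247
  (v13,v16,v17) [+--] → (-1.45068, -1.6816, 0.649057)–(-1.10783, -1.6816, 0.78)  len=0.3670
  (v13,v17,v14) [+-+] → (-1.10783, -1.6816, 0.78)–(-0.185384, -1.6816, 0.427672)  len=0.9874
  (v14,v17,v18) [+-+] → (-0.185384, -1.6816, 0.427672)–(0.546376, -1.6816, 0.148156)  len=0.7833
  (v15,v18,v19) [++-] → (0.546376, -1.6816, -0.148156)–(-1.10783, -1.6816, -0.78)  len=1.7708
  (v15,v19,v12) [+--] → (-1.10783, -1.6816, -0.78)–(-2.31448, -1.6816, -0.319145)  len=1.2917
  (v16,v0,v17) [-+-] → (1.95828, -1.6816, 0)–(1.38354, -1.6816, 0.574654)  len=0.8127
  (v17,v0,v1) [-++] → (1.38354, -1.6816, 0.574654)–(1.1782, -1.6816, 0.78)  len=0.2904
  (v17,v1,v18) [-++] → (1.1782, -1.6816, 0.78)–(0.546376, -1.6816, 0.148156)  len=0.8935
  (v18,v2,v19) [++-] → (0.972851, -1.6816, -0.574654)–(0.546376, -1.6816, -0.148156)  len=0.6031
  (v19,v2,v3) [-++] → (0.972851, -1.6816, -0.574654)–(1.1782, -1.6816, -0.78)  len=0.2904
  (v19,v3,v16) [-+-] → (1.1782, -1.6816, -0.78)–(1.61197, -1.6816, -0.346311)  len=0.6134
  (v16,v3,v0) [-++] → (1.61197, -1.6816, -0.346311)–(1.95828, -1.6816, 0)  len=0.4898

Chained into 1 loop(s):
  loop 1: 16 segments, perimeter = 10.9393
Total perimeter = 10.939

loops=1 perimeter=10.939


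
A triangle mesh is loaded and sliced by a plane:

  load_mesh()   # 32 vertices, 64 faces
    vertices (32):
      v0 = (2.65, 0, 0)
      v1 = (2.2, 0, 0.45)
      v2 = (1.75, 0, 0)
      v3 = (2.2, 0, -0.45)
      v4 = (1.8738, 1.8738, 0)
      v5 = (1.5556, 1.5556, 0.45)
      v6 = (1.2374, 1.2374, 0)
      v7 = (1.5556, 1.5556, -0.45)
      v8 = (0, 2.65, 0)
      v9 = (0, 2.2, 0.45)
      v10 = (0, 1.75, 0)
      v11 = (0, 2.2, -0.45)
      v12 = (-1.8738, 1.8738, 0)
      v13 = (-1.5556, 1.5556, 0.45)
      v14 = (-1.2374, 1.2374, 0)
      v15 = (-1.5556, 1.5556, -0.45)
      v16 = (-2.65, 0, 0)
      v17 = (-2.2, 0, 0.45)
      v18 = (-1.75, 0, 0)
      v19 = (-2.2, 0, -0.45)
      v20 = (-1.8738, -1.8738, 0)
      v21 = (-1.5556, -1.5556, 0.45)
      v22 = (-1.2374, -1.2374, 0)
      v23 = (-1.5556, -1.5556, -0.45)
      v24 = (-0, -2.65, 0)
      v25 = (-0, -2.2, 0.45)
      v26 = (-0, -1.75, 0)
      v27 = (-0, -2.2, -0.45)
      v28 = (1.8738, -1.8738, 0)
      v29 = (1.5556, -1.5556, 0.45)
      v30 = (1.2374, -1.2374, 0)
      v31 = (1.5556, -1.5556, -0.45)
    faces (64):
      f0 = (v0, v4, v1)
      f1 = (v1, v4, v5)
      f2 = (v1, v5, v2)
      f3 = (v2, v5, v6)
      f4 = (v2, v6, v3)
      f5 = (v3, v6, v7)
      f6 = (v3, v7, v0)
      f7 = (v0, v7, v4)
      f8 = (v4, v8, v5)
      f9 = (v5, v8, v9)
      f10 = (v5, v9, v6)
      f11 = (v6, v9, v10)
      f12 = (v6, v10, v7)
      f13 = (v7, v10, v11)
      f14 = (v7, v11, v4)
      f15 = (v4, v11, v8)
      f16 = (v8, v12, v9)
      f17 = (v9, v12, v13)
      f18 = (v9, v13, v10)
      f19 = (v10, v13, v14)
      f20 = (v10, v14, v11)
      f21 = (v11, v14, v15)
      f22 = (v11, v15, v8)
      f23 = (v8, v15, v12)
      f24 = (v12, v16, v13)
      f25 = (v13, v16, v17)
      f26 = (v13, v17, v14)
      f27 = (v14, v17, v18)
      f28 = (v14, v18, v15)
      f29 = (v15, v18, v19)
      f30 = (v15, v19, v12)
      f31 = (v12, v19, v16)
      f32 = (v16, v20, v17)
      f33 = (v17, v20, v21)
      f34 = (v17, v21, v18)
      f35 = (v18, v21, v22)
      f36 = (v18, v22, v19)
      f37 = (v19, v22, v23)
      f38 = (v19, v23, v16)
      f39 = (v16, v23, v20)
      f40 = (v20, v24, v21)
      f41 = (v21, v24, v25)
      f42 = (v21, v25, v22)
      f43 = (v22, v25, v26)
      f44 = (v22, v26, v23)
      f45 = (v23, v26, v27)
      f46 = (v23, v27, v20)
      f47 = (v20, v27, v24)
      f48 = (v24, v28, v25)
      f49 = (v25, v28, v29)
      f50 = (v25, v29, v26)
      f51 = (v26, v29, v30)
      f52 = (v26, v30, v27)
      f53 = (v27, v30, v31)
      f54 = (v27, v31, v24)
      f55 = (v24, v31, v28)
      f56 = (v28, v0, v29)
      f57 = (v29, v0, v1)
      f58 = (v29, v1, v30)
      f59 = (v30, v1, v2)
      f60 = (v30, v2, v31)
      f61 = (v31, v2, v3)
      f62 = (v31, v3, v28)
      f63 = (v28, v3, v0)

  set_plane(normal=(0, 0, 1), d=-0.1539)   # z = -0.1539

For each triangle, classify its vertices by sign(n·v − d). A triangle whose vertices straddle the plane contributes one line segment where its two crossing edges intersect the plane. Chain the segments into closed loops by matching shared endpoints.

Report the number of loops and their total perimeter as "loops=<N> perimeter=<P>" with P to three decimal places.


Straddling triangles (32 of 64):
  (v2,v6,v3) [++-] → (1.56661, 0.814209, -0.1539)–(1.9039, 0, -0.1539)  len=0.8813
  (v3,v6,v7) [-+-] → (1.56661, 0.814209, -0.1539)–(1.34622, 1.34622, -0.1539)  len=0.5759
  (v3,v7,v0) [--+] → (2.27572, 0.532015, -0.1539)–(2.4961, 0, -0.1539)  len=0.5759
  (v0,v7,v4) [+-+] → (2.27572, 0.532015, -0.1539)–(1.76498, 1.76498, -0.1539)  len=1.3346
  (v6,v10,v7) [++-] → (0.532015, 1.68352, -0.1539)–(1.34622, 1.34622, -0.1539)  len=0.8813
  (v7,v10,v11) [-+-] → (0.532015, 1.68352, -0.1539)–(0, 1.9039, -0.1539)  len=0.5759
  (v7,v11,v4) [--+] → (1.23296, 1.98536, -0.1539)–(1.76498, 1.76498, -0.1539)  len=0.5759
  (v4,v11,v8) [+-+] → (1.23296, 1.98536, -0.1539)–(0, 2.4961, -0.1539)  len=1.3346
  (v10,v14,v11) [++-] → (-0.814209, 1.56661, -0.1539)–(0, 1.9039, -0.1539)  len=0.8813
  (v11,v14,v15) [-+-] → (-0.814209, 1.56661, -0.1539)–(-1.34622, 1.34622, -0.1539)  len=0.5759
  (v11,v15,v8) [--+] → (-0.532015, 2.27572, -0.1539)–(0, 2.4961, -0.1539)  len=0.5759
  (v8,v15,v12) [+-+] → (-0.532015, 2.27572, -0.1539)–(-1.76498, 1.76498, -0.1539)  len=1.3346
  (v14,v18,v15) [++-] → (-1.68352, 0.532015, -0.1539)–(-1.34622, 1.34622, -0.1539)  len=0.8813
  (v15,v18,v19) [-+-] → (-1.68352, 0.532015, -0.1539)–(-1.9039, 0, -0.1539)  len=0.5759
  (v15,v19,v12) [--+] → (-1.98536, 1.23296, -0.1539)–(-1.76498, 1.76498, -0.1539)  len=0.5759
  (v12,v19,v16) [+-+] → (-1.98536, 1.23296, -0.1539)–(-2.4961, 0, -0.1539)  len=1.3346
  (v18,v22,v19) [++-] → (-1.56661, -0.814209, -0.1539)–(-1.9039, 0, -0.1539)  len=0.8813
  (v19,v22,v23) [-+-] → (-1.56661, -0.814209, -0.1539)–(-1.34622, -1.34622, -0.1539)  len=0.5759
  (v19,v23,v16) [--+] → (-2.27572, -0.532015, -0.1539)–(-2.4961, 0, -0.1539)  len=0.5759
  (v16,v23,v20) [+-+] → (-2.27572, -0.532015, -0.1539)–(-1.76498, -1.76498, -0.1539)  len=1.3346
  (v22,v26,v23) [++-] → (-0.532015, -1.68352, -0.1539)–(-1.34622, -1.34622, -0.1539)  len=0.8813
  (v23,v26,v27) [-+-] → (-0.532015, -1.68352, -0.1539)–(0, -1.9039, -0.1539)  len=0.5759
  (v23,v27,v20) [--+] → (-1.23296, -1.98536, -0.1539)–(-1.76498, -1.76498, -0.1539)  len=0.5759
  (v20,v27,v24) [+-+] → (-1.23296, -1.98536, -0.1539)–(0, -2.4961, -0.1539)  len=1.3346
  (v26,v30,v27) [++-] → (0.814209, -1.56661, -0.1539)–(0, -1.9039, -0.1539)  len=0.8813
  (v27,v30,v31) [-+-] → (0.814209, -1.56661, -0.1539)–(1.34622, -1.34622, -0.1539)  len=0.5759
  (v27,v31,v24) [--+] → (0.532015, -2.27572, -0.1539)–(0, -2.4961, -0.1539)  len=0.5759
  (v24,v31,v28) [+-+] → (0.532015, -2.27572, -0.1539)–(1.76498, -1.76498, -0.1539)  len=1.3346
  (v30,v2,v31) [++-] → (1.68352, -0.532015, -0.1539)–(1.34622, -1.34622, -0.1539)  len=0.8813
  (v31,v2,v3) [-+-] → (1.68352, -0.532015, -0.1539)–(1.9039, 0, -0.1539)  len=0.5759
  (v31,v3,v28) [--+] → (1.98536, -1.23296, -0.1539)–(1.76498, -1.76498, -0.1539)  len=0.5759
  (v28,v3,v0) [+-+] → (1.98536, -1.23296, -0.1539)–(2.4961, 0, -0.1539)  len=1.3346

Chained into 2 loop(s):
  loop 1: 16 segments, perimeter = 11.6573
  loop 2: 16 segments, perimeter = 15.2833
Total perimeter = 26.941

loops=2 perimeter=26.941


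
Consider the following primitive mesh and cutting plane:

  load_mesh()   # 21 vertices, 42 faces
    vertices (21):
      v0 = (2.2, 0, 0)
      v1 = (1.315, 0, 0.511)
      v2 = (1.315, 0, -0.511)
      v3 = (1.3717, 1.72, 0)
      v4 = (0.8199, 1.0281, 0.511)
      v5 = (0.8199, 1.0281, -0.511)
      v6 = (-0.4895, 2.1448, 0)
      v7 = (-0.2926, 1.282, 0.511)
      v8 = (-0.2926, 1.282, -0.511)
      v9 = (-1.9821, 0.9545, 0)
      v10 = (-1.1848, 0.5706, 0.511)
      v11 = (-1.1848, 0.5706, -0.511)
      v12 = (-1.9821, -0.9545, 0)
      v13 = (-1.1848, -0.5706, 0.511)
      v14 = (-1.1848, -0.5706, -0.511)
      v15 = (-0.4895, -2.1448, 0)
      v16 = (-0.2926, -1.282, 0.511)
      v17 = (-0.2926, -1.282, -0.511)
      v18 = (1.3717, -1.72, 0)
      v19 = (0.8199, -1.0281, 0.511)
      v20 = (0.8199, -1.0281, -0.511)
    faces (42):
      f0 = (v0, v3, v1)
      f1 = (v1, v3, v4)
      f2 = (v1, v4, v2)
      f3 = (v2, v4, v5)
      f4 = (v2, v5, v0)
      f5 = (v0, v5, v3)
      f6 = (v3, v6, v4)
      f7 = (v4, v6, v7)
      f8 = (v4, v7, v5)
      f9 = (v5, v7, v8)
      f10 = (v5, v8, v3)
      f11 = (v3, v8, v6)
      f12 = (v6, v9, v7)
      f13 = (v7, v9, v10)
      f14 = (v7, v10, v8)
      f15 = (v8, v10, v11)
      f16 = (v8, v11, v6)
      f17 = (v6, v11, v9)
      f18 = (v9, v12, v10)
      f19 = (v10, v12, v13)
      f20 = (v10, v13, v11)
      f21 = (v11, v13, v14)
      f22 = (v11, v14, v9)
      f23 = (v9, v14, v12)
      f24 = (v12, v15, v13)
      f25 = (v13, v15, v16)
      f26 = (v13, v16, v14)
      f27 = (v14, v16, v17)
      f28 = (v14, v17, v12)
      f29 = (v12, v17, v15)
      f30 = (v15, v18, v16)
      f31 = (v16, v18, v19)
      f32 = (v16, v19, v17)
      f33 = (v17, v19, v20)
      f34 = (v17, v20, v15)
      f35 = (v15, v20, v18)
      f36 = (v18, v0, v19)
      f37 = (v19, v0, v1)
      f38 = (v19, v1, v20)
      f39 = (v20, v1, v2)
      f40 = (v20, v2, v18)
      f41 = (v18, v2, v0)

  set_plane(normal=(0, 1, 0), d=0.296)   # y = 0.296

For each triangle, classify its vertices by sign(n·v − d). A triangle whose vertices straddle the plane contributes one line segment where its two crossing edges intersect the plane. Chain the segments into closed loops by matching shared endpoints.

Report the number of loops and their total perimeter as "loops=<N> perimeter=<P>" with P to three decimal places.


loops=2 perimeter=5.982

Straddling triangles (12 of 42):
  (v0,v3,v1) [-+-] → (2.05746, 0.296, 0)–(1.32476, 0.296, 0.42306)  len=0.8461
  (v1,v3,v4) [-++] → (1.32476, 0.296, 0.42306)–(1.17246, 0.296, 0.511)  len=0.1759
  (v1,v4,v2) [-+-] → (1.17246, 0.296, 0.511)–(1.17246, 0.296, -0.216756)  len=0.7278
  (v2,v4,v5) [-++] → (1.17246, 0.296, -0.216756)–(1.17246, 0.296, -0.511)  len=0.2942
  (v2,v5,v0) [-+-] → (1.17246, 0.296, -0.511)–(1.80266, 0.296, -0.147122)  len=0.7277
  (v0,v5,v3) [-++] → (1.80266, 0.296, -0.147122)–(2.05746, 0.296, 0)  len=0.2942
  (v9,v12,v10) [+-+] → (-1.9821, 0.296, 0)–(-1.32836, 0.296, 0.418993)  len=0.7765
  (v10,v12,v13) [+--] → (-1.32836, 0.296, 0.418993)–(-1.1848, 0.296, 0.511)  len=0.1705
  (v10,v13,v11) [+-+] → (-1.1848, 0.296, 0.511)–(-1.1848, 0.296, -0.265082)  len=0.7761
  (v11,v13,v14) [+--] → (-1.1848, 0.296, -0.265082)–(-1.1848, 0.296, -0.511)  len=0.2459
  (v11,v14,v9) [+-+] → (-1.1848, 0.296, -0.511)–(-1.63785, 0.296, -0.220637)  len=0.5381
  (v9,v14,v12) [+--] → (-1.63785, 0.296, -0.220637)–(-1.9821, 0.296, 0)  len=0.4089

Chained into 2 loop(s):
  loop 1: 6 segments, perimeter = 3.0659
  loop 2: 6 segments, perimeter = 2.9160
Total perimeter = 5.982


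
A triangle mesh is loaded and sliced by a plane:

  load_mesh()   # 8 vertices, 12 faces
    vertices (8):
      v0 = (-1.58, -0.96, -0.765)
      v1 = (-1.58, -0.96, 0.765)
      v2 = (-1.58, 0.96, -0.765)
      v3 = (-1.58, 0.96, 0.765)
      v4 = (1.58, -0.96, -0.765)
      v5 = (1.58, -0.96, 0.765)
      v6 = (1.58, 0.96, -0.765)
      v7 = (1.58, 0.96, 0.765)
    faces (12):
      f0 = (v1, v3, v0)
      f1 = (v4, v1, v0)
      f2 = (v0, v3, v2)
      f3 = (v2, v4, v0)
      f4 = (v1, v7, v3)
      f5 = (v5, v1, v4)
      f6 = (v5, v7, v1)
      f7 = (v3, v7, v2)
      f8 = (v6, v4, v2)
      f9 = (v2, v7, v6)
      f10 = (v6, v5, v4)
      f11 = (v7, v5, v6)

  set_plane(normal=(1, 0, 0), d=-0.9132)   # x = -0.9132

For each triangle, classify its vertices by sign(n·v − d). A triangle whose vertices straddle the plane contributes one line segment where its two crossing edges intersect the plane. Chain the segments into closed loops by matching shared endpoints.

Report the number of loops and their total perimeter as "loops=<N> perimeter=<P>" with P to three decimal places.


loops=1 perimeter=6.900

Straddling triangles (8 of 12):
  (v4,v1,v0) [+--] → (-0.9132, -0.96, 0.442151)–(-0.9132, -0.96, -0.765)  len=1.2072
  (v2,v4,v0) [-+-] → (-0.9132, 0.554856, -0.765)–(-0.9132, -0.96, -0.765)  len=1.5149
  (v1,v7,v3) [-+-] → (-0.9132, -0.554856, 0.765)–(-0.9132, 0.96, 0.765)  len=1.5149
  (v5,v1,v4) [+-+] → (-0.9132, -0.96, 0.765)–(-0.9132, -0.96, 0.442151)  len=0.3228
  (v5,v7,v1) [++-] → (-0.9132, -0.554856, 0.765)–(-0.9132, -0.96, 0.765)  len=0.4051
  (v3,v7,v2) [-+-] → (-0.9132, 0.96, 0.765)–(-0.9132, 0.96, -0.442151)  len=1.2072
  (v6,v4,v2) [++-] → (-0.9132, 0.554856, -0.765)–(-0.9132, 0.96, -0.765)  len=0.4051
  (v2,v7,v6) [-++] → (-0.9132, 0.96, -0.442151)–(-0.9132, 0.96, -0.765)  len=0.3228

Chained into 1 loop(s):
  loop 1: 8 segments, perimeter = 6.9000
Total perimeter = 6.900


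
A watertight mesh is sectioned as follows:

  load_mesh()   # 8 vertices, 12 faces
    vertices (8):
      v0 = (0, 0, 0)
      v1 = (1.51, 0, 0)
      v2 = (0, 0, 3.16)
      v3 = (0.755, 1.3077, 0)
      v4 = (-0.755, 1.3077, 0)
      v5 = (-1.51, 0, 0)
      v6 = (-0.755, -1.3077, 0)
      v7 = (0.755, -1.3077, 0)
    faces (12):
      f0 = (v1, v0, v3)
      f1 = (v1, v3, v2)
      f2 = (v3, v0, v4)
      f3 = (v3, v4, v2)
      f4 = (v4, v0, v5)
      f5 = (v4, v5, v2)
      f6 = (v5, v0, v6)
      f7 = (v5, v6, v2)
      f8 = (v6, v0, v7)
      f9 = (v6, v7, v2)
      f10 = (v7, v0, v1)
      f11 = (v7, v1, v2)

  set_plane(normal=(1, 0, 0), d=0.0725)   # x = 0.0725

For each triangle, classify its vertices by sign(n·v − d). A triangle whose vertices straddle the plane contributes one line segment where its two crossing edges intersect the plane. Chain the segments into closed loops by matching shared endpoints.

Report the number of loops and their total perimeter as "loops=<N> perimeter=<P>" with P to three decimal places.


Straddling triangles (8 of 12):
  (v1,v0,v3) [+-+] → (0.0725, 0, 0)–(0.0725, 0.125574, 0)  len=0.1256
  (v1,v3,v2) [++-] → (0.0725, 0.125574, 2.85656)–(0.0725, 0, 3.00828)  len=0.1969
  (v3,v0,v4) [+--] → (0.0725, 0.125574, 0)–(0.0725, 1.3077, 0)  len=1.1821
  (v3,v4,v2) [+--] → (0.0725, 1.3077, 0)–(0.0725, 0.125574, 2.85656)  len=3.0915
  (v6,v0,v7) [--+] → (0.0725, -0.125574, 0)–(0.0725, -1.3077, 0)  len=1.1821
  (v6,v7,v2) [-+-] → (0.0725, -1.3077, 0)–(0.0725, -0.125574, 2.85656)  len=3.0915
  (v7,v0,v1) [+-+] → (0.0725, -0.125574, 0)–(0.0725, 0, 0)  len=0.1256
  (v7,v1,v2) [++-] → (0.0725, 0, 3.00828)–(0.0725, -0.125574, 2.85656)  len=0.1969

Chained into 1 loop(s):
  loop 1: 8 segments, perimeter = 9.1923
Total perimeter = 9.192

loops=1 perimeter=9.192
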